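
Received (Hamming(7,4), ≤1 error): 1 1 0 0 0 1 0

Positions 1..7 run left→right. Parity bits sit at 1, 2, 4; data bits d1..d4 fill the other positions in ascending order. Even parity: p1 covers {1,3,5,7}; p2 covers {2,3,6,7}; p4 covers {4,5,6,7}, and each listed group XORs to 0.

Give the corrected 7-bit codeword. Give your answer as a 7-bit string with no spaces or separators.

1100110

s1 (pos 1,3,5,7): 1⊕0⊕0⊕0 = 1
s2 (pos 2,3,6,7): 1⊕0⊕1⊕0 = 0
s4 (pos 4,5,6,7): 0⊕0⊕1⊕0 = 1
Syndrome s4…s1 = 101 → error at position 5.
Flip position 5: 1100010 → 1100110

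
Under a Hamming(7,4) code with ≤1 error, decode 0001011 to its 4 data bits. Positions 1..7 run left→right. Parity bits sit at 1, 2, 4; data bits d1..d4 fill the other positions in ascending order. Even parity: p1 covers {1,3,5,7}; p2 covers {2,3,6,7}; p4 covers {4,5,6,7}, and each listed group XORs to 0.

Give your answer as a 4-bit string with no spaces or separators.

s1 (pos 1,3,5,7): 0⊕0⊕0⊕1 = 1
s2 (pos 2,3,6,7): 0⊕0⊕1⊕1 = 0
s4 (pos 4,5,6,7): 1⊕0⊕1⊕1 = 1
Syndrome s4…s1 = 101 → error at position 5.
Flip position 5: 0001011 → 0001111
Read data bits from positions 3,5,6,7: 0111

0111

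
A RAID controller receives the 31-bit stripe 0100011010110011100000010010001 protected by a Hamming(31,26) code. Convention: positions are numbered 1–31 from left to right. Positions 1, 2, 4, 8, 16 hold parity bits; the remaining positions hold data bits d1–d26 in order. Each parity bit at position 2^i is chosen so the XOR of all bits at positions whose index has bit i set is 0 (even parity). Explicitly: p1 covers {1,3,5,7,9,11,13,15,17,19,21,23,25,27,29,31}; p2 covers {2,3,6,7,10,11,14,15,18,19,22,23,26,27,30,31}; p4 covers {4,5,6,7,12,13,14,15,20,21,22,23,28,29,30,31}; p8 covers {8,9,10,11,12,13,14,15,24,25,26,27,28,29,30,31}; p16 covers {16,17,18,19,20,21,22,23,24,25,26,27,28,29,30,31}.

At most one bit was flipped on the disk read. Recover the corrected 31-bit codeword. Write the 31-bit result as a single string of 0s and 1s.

0100011010110011100000010010000

s1 (pos 1,3,5,7,9,11,13,15,17,19,21,23,25,27,29,31): 0⊕0⊕0⊕1⊕1⊕1⊕0⊕1⊕1⊕0⊕0⊕0⊕0⊕1⊕0⊕1 = 1
s2 (pos 2,3,6,7,10,11,14,15,18,19,22,23,26,27,30,31): 1⊕0⊕1⊕1⊕0⊕1⊕0⊕1⊕0⊕0⊕0⊕0⊕0⊕1⊕0⊕1 = 1
s4 (pos 4,5,6,7,12,13,14,15,20,21,22,23,28,29,30,31): 0⊕0⊕1⊕1⊕1⊕0⊕0⊕1⊕0⊕0⊕0⊕0⊕0⊕0⊕0⊕1 = 1
s8 (pos 8,9,10,11,12,13,14,15,24,25,26,27,28,29,30,31): 0⊕1⊕0⊕1⊕1⊕0⊕0⊕1⊕1⊕0⊕0⊕1⊕0⊕0⊕0⊕1 = 1
s16 (pos 16,17,18,19,20,21,22,23,24,25,26,27,28,29,30,31): 1⊕1⊕0⊕0⊕0⊕0⊕0⊕0⊕1⊕0⊕0⊕1⊕0⊕0⊕0⊕1 = 1
Syndrome s16…s1 = 11111 → error at position 31.
Flip position 31: 0100011010110011100000010010001 → 0100011010110011100000010010000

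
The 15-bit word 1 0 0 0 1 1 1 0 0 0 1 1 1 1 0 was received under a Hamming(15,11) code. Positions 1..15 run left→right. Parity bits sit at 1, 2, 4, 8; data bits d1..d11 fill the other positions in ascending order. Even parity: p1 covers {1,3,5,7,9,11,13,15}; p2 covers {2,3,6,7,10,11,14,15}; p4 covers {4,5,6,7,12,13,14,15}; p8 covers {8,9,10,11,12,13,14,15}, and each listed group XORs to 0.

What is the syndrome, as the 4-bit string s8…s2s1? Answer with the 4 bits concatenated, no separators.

s1 (pos 1,3,5,7,9,11,13,15): 1⊕0⊕1⊕1⊕0⊕1⊕1⊕0 = 1
s2 (pos 2,3,6,7,10,11,14,15): 0⊕0⊕1⊕1⊕0⊕1⊕1⊕0 = 0
s4 (pos 4,5,6,7,12,13,14,15): 0⊕1⊕1⊕1⊕1⊕1⊕1⊕0 = 0
s8 (pos 8,9,10,11,12,13,14,15): 0⊕0⊕0⊕1⊕1⊕1⊕1⊕0 = 0
Syndrome s8…s1 = 0001 → error at position 1.

0001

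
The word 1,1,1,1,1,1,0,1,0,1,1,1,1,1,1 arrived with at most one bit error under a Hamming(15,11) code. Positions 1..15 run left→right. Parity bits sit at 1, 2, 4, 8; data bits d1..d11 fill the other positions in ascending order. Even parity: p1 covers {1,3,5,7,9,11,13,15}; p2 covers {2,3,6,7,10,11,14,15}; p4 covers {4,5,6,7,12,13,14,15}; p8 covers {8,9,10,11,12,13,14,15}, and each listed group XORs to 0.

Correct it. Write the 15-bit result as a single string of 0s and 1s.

111111010111101

s1 (pos 1,3,5,7,9,11,13,15): 1⊕1⊕1⊕0⊕0⊕1⊕1⊕1 = 0
s2 (pos 2,3,6,7,10,11,14,15): 1⊕1⊕1⊕0⊕1⊕1⊕1⊕1 = 1
s4 (pos 4,5,6,7,12,13,14,15): 1⊕1⊕1⊕0⊕1⊕1⊕1⊕1 = 1
s8 (pos 8,9,10,11,12,13,14,15): 1⊕0⊕1⊕1⊕1⊕1⊕1⊕1 = 1
Syndrome s8…s1 = 1110 → error at position 14.
Flip position 14: 111111010111111 → 111111010111101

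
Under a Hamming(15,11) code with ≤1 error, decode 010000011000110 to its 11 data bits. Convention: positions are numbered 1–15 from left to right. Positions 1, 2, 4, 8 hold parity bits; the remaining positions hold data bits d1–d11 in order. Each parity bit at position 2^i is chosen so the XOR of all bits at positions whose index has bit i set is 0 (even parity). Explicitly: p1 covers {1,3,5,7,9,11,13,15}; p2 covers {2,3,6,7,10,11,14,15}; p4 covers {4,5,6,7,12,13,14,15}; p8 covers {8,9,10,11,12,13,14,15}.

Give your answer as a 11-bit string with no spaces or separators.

00001000110

s1 (pos 1,3,5,7,9,11,13,15): 0⊕0⊕0⊕0⊕1⊕0⊕1⊕0 = 0
s2 (pos 2,3,6,7,10,11,14,15): 1⊕0⊕0⊕0⊕0⊕0⊕1⊕0 = 0
s4 (pos 4,5,6,7,12,13,14,15): 0⊕0⊕0⊕0⊕0⊕1⊕1⊕0 = 0
s8 (pos 8,9,10,11,12,13,14,15): 1⊕1⊕0⊕0⊕0⊕1⊕1⊕0 = 0
Syndrome s8…s1 = 0000 → no error.
Read data bits from positions 3,5,6,7,9,10,11,12,13,14,15: 00001000110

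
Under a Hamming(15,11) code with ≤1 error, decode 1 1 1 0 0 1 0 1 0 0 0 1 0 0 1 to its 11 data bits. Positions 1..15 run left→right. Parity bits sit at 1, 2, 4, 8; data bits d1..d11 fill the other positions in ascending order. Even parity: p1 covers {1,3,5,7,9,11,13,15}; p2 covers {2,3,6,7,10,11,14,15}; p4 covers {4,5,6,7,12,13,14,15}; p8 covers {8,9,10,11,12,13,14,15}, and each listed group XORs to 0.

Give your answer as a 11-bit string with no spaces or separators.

10100001101

s1 (pos 1,3,5,7,9,11,13,15): 1⊕1⊕0⊕0⊕0⊕0⊕0⊕1 = 1
s2 (pos 2,3,6,7,10,11,14,15): 1⊕1⊕1⊕0⊕0⊕0⊕0⊕1 = 0
s4 (pos 4,5,6,7,12,13,14,15): 0⊕0⊕1⊕0⊕1⊕0⊕0⊕1 = 1
s8 (pos 8,9,10,11,12,13,14,15): 1⊕0⊕0⊕0⊕1⊕0⊕0⊕1 = 1
Syndrome s8…s1 = 1101 → error at position 13.
Flip position 13: 111001010001001 → 111001010001101
Read data bits from positions 3,5,6,7,9,10,11,12,13,14,15: 10100001101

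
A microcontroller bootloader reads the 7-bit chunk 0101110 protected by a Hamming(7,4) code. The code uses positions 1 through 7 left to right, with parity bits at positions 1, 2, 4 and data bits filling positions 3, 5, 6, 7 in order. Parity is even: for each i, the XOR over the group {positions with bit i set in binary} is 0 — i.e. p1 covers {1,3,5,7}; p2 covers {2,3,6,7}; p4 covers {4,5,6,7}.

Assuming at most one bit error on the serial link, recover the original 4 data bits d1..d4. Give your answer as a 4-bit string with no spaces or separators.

s1 (pos 1,3,5,7): 0⊕0⊕1⊕0 = 1
s2 (pos 2,3,6,7): 1⊕0⊕1⊕0 = 0
s4 (pos 4,5,6,7): 1⊕1⊕1⊕0 = 1
Syndrome s4…s1 = 101 → error at position 5.
Flip position 5: 0101110 → 0101010
Read data bits from positions 3,5,6,7: 0010

0010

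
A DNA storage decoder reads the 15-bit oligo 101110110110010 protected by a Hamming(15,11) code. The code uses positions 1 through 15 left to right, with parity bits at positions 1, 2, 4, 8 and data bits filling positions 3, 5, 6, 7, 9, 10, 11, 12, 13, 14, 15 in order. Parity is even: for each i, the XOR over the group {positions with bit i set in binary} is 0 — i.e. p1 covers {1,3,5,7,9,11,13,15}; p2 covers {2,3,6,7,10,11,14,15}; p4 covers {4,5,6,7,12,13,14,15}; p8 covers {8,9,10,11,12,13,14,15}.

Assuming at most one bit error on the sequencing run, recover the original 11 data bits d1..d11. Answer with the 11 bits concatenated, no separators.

01010110010

s1 (pos 1,3,5,7,9,11,13,15): 1⊕1⊕1⊕1⊕0⊕1⊕0⊕0 = 1
s2 (pos 2,3,6,7,10,11,14,15): 0⊕1⊕0⊕1⊕1⊕1⊕1⊕0 = 1
s4 (pos 4,5,6,7,12,13,14,15): 1⊕1⊕0⊕1⊕0⊕0⊕1⊕0 = 0
s8 (pos 8,9,10,11,12,13,14,15): 1⊕0⊕1⊕1⊕0⊕0⊕1⊕0 = 0
Syndrome s8…s1 = 0011 → error at position 3.
Flip position 3: 101110110110010 → 100110110110010
Read data bits from positions 3,5,6,7,9,10,11,12,13,14,15: 01010110010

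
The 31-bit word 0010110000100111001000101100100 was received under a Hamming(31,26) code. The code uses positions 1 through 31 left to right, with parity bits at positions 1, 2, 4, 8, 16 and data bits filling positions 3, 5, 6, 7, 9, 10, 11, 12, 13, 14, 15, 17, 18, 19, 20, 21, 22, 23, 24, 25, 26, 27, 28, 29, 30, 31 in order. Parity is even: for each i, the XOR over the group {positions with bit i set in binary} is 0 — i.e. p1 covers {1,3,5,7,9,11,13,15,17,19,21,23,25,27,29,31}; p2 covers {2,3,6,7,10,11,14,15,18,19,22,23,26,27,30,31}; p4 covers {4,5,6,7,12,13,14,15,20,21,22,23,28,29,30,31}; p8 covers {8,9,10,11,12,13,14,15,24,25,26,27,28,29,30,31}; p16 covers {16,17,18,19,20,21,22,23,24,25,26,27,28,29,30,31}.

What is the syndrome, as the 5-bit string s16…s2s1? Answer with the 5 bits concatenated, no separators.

s1 (pos 1,3,5,7,9,11,13,15,17,19,21,23,25,27,29,31): 0⊕1⊕1⊕0⊕0⊕1⊕0⊕1⊕0⊕1⊕0⊕1⊕1⊕0⊕1⊕0 = 0
s2 (pos 2,3,6,7,10,11,14,15,18,19,22,23,26,27,30,31): 0⊕1⊕1⊕0⊕0⊕1⊕1⊕1⊕0⊕1⊕0⊕1⊕1⊕0⊕0⊕0 = 0
s4 (pos 4,5,6,7,12,13,14,15,20,21,22,23,28,29,30,31): 0⊕1⊕1⊕0⊕0⊕0⊕1⊕1⊕0⊕0⊕0⊕1⊕0⊕1⊕0⊕0 = 0
s8 (pos 8,9,10,11,12,13,14,15,24,25,26,27,28,29,30,31): 0⊕0⊕0⊕1⊕0⊕0⊕1⊕1⊕0⊕1⊕1⊕0⊕0⊕1⊕0⊕0 = 0
s16 (pos 16,17,18,19,20,21,22,23,24,25,26,27,28,29,30,31): 1⊕0⊕0⊕1⊕0⊕0⊕0⊕1⊕0⊕1⊕1⊕0⊕0⊕1⊕0⊕0 = 0
Syndrome s16…s1 = 00000 → no error.

00000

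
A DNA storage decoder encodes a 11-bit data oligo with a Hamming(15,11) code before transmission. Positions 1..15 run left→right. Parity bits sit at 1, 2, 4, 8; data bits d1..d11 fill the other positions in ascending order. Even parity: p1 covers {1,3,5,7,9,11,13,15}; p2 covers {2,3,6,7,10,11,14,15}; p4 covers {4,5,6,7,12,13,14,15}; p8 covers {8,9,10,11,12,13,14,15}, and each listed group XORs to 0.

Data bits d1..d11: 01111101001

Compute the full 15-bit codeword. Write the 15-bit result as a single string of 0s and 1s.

000111101101001

Place data at non-parity positions: p1 p2 0 p4 1 1 1 p8 1 1 0 1 0 0 1
p1 (pos 1,3,5,7,9,11,13,15): XOR of data positions = 0⊕1⊕1⊕1⊕0⊕0⊕1 = 0
p2 (pos 2,3,6,7,10,11,14,15): XOR of data positions = 0⊕1⊕1⊕1⊕0⊕0⊕1 = 0
p4 (pos 4,5,6,7,12,13,14,15): XOR of data positions = 1⊕1⊕1⊕1⊕0⊕0⊕1 = 1
p8 (pos 8,9,10,11,12,13,14,15): XOR of data positions = 1⊕1⊕0⊕1⊕0⊕0⊕1 = 0
Codeword: 000111101101001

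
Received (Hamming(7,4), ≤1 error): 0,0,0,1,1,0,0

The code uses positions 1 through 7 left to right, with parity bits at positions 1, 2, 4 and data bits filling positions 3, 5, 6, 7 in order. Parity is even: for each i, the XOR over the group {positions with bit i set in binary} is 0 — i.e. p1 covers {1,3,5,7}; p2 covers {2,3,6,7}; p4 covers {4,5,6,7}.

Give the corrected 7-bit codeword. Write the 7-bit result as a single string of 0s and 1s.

s1 (pos 1,3,5,7): 0⊕0⊕1⊕0 = 1
s2 (pos 2,3,6,7): 0⊕0⊕0⊕0 = 0
s4 (pos 4,5,6,7): 1⊕1⊕0⊕0 = 0
Syndrome s4…s1 = 001 → error at position 1.
Flip position 1: 0001100 → 1001100

1001100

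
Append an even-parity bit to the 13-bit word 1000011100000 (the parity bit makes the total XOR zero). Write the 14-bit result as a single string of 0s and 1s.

XOR of the 13 data bits: 1⊕0⊕0⊕0⊕0⊕1⊕1⊕1⊕0⊕0⊕0⊕0⊕0 = 0
Parity bit = 0 (so all 14 bits XOR to 0).

10000111000000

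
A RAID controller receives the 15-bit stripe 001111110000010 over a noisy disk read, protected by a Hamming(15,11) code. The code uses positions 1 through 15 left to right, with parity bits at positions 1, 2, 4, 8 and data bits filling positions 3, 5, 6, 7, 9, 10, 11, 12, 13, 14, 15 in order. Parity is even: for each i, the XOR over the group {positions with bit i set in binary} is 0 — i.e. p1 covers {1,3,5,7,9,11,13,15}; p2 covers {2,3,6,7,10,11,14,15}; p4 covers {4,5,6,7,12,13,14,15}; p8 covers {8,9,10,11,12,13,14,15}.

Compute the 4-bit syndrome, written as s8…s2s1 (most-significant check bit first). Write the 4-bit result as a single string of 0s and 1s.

0101

s1 (pos 1,3,5,7,9,11,13,15): 0⊕1⊕1⊕1⊕0⊕0⊕0⊕0 = 1
s2 (pos 2,3,6,7,10,11,14,15): 0⊕1⊕1⊕1⊕0⊕0⊕1⊕0 = 0
s4 (pos 4,5,6,7,12,13,14,15): 1⊕1⊕1⊕1⊕0⊕0⊕1⊕0 = 1
s8 (pos 8,9,10,11,12,13,14,15): 1⊕0⊕0⊕0⊕0⊕0⊕1⊕0 = 0
Syndrome s8…s1 = 0101 → error at position 5.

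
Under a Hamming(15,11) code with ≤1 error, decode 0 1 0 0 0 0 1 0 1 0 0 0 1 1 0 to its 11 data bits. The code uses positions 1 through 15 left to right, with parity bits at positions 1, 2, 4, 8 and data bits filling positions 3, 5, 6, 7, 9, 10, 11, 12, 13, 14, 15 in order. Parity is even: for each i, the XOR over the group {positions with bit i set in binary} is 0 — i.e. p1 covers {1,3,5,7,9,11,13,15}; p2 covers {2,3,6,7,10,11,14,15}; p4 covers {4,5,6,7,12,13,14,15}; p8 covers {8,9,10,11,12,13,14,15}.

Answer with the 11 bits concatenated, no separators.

s1 (pos 1,3,5,7,9,11,13,15): 0⊕0⊕0⊕1⊕1⊕0⊕1⊕0 = 1
s2 (pos 2,3,6,7,10,11,14,15): 1⊕0⊕0⊕1⊕0⊕0⊕1⊕0 = 1
s4 (pos 4,5,6,7,12,13,14,15): 0⊕0⊕0⊕1⊕0⊕1⊕1⊕0 = 1
s8 (pos 8,9,10,11,12,13,14,15): 0⊕1⊕0⊕0⊕0⊕1⊕1⊕0 = 1
Syndrome s8…s1 = 1111 → error at position 15.
Flip position 15: 010000101000110 → 010000101000111
Read data bits from positions 3,5,6,7,9,10,11,12,13,14,15: 00011000111

00011000111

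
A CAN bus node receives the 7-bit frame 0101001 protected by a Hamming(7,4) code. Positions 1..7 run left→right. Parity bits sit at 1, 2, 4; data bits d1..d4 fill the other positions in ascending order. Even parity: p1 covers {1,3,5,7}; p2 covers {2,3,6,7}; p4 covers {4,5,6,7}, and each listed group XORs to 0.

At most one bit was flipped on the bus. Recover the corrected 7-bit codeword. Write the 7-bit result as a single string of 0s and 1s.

1101001

s1 (pos 1,3,5,7): 0⊕0⊕0⊕1 = 1
s2 (pos 2,3,6,7): 1⊕0⊕0⊕1 = 0
s4 (pos 4,5,6,7): 1⊕0⊕0⊕1 = 0
Syndrome s4…s1 = 001 → error at position 1.
Flip position 1: 0101001 → 1101001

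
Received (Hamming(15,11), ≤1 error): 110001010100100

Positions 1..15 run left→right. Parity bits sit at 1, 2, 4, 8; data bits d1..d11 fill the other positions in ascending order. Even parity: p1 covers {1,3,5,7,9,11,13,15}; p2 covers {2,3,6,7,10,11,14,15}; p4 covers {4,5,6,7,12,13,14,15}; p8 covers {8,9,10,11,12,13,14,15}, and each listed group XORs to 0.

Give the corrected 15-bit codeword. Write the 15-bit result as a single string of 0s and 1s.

s1 (pos 1,3,5,7,9,11,13,15): 1⊕0⊕0⊕0⊕0⊕0⊕1⊕0 = 0
s2 (pos 2,3,6,7,10,11,14,15): 1⊕0⊕1⊕0⊕1⊕0⊕0⊕0 = 1
s4 (pos 4,5,6,7,12,13,14,15): 0⊕0⊕1⊕0⊕0⊕1⊕0⊕0 = 0
s8 (pos 8,9,10,11,12,13,14,15): 1⊕0⊕1⊕0⊕0⊕1⊕0⊕0 = 1
Syndrome s8…s1 = 1010 → error at position 10.
Flip position 10: 110001010100100 → 110001010000100

110001010000100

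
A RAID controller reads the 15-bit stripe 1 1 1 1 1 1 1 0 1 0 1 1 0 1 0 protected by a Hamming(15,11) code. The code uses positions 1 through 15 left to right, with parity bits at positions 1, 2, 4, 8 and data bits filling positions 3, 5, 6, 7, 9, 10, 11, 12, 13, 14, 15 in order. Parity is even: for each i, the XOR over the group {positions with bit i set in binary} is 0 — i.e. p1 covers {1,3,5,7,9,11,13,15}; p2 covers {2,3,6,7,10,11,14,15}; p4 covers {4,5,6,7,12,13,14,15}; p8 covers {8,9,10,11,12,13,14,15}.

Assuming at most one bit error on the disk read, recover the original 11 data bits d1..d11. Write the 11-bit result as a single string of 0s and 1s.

11111011010

s1 (pos 1,3,5,7,9,11,13,15): 1⊕1⊕1⊕1⊕1⊕1⊕0⊕0 = 0
s2 (pos 2,3,6,7,10,11,14,15): 1⊕1⊕1⊕1⊕0⊕1⊕1⊕0 = 0
s4 (pos 4,5,6,7,12,13,14,15): 1⊕1⊕1⊕1⊕1⊕0⊕1⊕0 = 0
s8 (pos 8,9,10,11,12,13,14,15): 0⊕1⊕0⊕1⊕1⊕0⊕1⊕0 = 0
Syndrome s8…s1 = 0000 → no error.
Read data bits from positions 3,5,6,7,9,10,11,12,13,14,15: 11111011010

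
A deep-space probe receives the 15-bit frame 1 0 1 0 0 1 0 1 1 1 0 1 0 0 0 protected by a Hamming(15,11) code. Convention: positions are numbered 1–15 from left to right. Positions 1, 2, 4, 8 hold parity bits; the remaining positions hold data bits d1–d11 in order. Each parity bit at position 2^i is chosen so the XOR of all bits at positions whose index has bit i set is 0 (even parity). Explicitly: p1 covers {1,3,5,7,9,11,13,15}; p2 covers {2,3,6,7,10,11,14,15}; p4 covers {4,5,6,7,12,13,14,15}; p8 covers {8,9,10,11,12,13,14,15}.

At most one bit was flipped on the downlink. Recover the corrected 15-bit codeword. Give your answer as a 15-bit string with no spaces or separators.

s1 (pos 1,3,5,7,9,11,13,15): 1⊕1⊕0⊕0⊕1⊕0⊕0⊕0 = 1
s2 (pos 2,3,6,7,10,11,14,15): 0⊕1⊕1⊕0⊕1⊕0⊕0⊕0 = 1
s4 (pos 4,5,6,7,12,13,14,15): 0⊕0⊕1⊕0⊕1⊕0⊕0⊕0 = 0
s8 (pos 8,9,10,11,12,13,14,15): 1⊕1⊕1⊕0⊕1⊕0⊕0⊕0 = 0
Syndrome s8…s1 = 0011 → error at position 3.
Flip position 3: 101001011101000 → 100001011101000

100001011101000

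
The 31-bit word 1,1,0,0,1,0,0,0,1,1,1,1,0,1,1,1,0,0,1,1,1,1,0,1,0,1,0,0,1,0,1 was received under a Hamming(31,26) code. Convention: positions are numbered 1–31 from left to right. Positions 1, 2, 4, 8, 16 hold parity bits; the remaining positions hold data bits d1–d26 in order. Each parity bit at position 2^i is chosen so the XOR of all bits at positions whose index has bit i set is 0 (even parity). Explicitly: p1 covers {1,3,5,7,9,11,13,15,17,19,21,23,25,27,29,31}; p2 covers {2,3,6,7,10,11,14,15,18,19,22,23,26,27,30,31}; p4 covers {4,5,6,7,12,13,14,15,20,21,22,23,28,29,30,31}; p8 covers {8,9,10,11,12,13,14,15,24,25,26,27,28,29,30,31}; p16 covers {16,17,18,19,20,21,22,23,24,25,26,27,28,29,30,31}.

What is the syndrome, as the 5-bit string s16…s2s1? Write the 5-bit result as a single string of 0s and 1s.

s1 (pos 1,3,5,7,9,11,13,15,17,19,21,23,25,27,29,31): 1⊕0⊕1⊕0⊕1⊕1⊕0⊕1⊕0⊕1⊕1⊕0⊕0⊕0⊕1⊕1 = 1
s2 (pos 2,3,6,7,10,11,14,15,18,19,22,23,26,27,30,31): 1⊕0⊕0⊕0⊕1⊕1⊕1⊕1⊕0⊕1⊕1⊕0⊕1⊕0⊕0⊕1 = 1
s4 (pos 4,5,6,7,12,13,14,15,20,21,22,23,28,29,30,31): 0⊕1⊕0⊕0⊕1⊕0⊕1⊕1⊕1⊕1⊕1⊕0⊕0⊕1⊕0⊕1 = 1
s8 (pos 8,9,10,11,12,13,14,15,24,25,26,27,28,29,30,31): 0⊕1⊕1⊕1⊕1⊕0⊕1⊕1⊕1⊕0⊕1⊕0⊕0⊕1⊕0⊕1 = 0
s16 (pos 16,17,18,19,20,21,22,23,24,25,26,27,28,29,30,31): 1⊕0⊕0⊕1⊕1⊕1⊕1⊕0⊕1⊕0⊕1⊕0⊕0⊕1⊕0⊕1 = 1
Syndrome s16…s1 = 10111 → error at position 23.

10111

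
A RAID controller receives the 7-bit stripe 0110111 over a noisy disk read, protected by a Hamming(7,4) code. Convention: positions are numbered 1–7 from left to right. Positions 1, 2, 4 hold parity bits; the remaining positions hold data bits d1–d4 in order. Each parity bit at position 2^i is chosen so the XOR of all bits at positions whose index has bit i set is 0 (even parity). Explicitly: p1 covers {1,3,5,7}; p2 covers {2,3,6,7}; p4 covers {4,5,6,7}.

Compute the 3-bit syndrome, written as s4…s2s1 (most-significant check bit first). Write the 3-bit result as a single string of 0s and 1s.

s1 (pos 1,3,5,7): 0⊕1⊕1⊕1 = 1
s2 (pos 2,3,6,7): 1⊕1⊕1⊕1 = 0
s4 (pos 4,5,6,7): 0⊕1⊕1⊕1 = 1
Syndrome s4…s1 = 101 → error at position 5.

101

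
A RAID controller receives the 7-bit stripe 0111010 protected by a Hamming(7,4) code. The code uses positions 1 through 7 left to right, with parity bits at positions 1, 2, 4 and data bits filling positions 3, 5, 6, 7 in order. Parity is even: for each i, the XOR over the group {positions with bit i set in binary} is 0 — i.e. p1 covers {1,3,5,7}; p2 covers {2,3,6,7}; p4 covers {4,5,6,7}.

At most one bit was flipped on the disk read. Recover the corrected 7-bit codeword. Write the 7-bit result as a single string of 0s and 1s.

s1 (pos 1,3,5,7): 0⊕1⊕0⊕0 = 1
s2 (pos 2,3,6,7): 1⊕1⊕1⊕0 = 1
s4 (pos 4,5,6,7): 1⊕0⊕1⊕0 = 0
Syndrome s4…s1 = 011 → error at position 3.
Flip position 3: 0111010 → 0101010

0101010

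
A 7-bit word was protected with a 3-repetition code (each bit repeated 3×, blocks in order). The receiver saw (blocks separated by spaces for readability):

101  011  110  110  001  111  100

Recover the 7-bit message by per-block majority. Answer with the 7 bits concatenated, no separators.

Block 1 (101): 2 ones → 1
Block 2 (011): 2 ones → 1
Block 3 (110): 2 ones → 1
Block 4 (110): 2 ones → 1
Block 5 (001): 1 one → 0
Block 6 (111): 3 ones → 1
Block 7 (100): 1 one → 0

1111010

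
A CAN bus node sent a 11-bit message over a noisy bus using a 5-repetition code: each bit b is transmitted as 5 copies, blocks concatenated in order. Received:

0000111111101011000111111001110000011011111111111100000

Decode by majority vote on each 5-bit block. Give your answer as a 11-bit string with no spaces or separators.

01101101110

Block 1 (00001): 1 one → 0
Block 2 (11111): 5 ones → 1
Block 3 (10101): 3 ones → 1
Block 4 (10001): 2 ones → 0
Block 5 (11111): 5 ones → 1
Block 6 (00111): 3 ones → 1
Block 7 (00000): 0 ones → 0
Block 8 (11011): 4 ones → 1
Block 9 (11111): 5 ones → 1
Block 10 (11111): 5 ones → 1
Block 11 (00000): 0 ones → 0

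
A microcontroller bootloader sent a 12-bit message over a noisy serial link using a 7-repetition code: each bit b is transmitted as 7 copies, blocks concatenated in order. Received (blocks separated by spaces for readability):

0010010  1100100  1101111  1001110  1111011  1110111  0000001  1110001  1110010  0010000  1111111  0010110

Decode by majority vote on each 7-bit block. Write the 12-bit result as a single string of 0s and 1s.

Block 1 (0010010): 2 ones → 0
Block 2 (1100100): 3 ones → 0
Block 3 (1101111): 6 ones → 1
Block 4 (1001110): 4 ones → 1
Block 5 (1111011): 6 ones → 1
Block 6 (1110111): 6 ones → 1
Block 7 (0000001): 1 one → 0
Block 8 (1110001): 4 ones → 1
Block 9 (1110010): 4 ones → 1
Block 10 (0010000): 1 one → 0
Block 11 (1111111): 7 ones → 1
Block 12 (0010110): 3 ones → 0

001111011010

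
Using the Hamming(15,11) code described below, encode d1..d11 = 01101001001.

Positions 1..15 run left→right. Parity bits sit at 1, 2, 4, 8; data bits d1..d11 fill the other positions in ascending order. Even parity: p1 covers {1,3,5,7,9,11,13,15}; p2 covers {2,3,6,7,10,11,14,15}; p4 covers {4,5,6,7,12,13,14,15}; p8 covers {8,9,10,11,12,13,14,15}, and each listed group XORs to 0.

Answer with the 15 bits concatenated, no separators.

100011011001001

Place data at non-parity positions: p1 p2 0 p4 1 1 0 p8 1 0 0 1 0 0 1
p1 (pos 1,3,5,7,9,11,13,15): XOR of data positions = 0⊕1⊕0⊕1⊕0⊕0⊕1 = 1
p2 (pos 2,3,6,7,10,11,14,15): XOR of data positions = 0⊕1⊕0⊕0⊕0⊕0⊕1 = 0
p4 (pos 4,5,6,7,12,13,14,15): XOR of data positions = 1⊕1⊕0⊕1⊕0⊕0⊕1 = 0
p8 (pos 8,9,10,11,12,13,14,15): XOR of data positions = 1⊕0⊕0⊕1⊕0⊕0⊕1 = 1
Codeword: 100011011001001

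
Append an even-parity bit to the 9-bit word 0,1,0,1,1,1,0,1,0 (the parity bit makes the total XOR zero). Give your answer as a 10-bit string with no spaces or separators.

XOR of the 9 data bits: 0⊕1⊕0⊕1⊕1⊕1⊕0⊕1⊕0 = 1
Parity bit = 1 (so all 10 bits XOR to 0).

0101110101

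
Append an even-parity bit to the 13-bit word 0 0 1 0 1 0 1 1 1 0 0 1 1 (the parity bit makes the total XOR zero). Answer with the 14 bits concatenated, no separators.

00101011100111

XOR of the 13 data bits: 0⊕0⊕1⊕0⊕1⊕0⊕1⊕1⊕1⊕0⊕0⊕1⊕1 = 1
Parity bit = 1 (so all 14 bits XOR to 0).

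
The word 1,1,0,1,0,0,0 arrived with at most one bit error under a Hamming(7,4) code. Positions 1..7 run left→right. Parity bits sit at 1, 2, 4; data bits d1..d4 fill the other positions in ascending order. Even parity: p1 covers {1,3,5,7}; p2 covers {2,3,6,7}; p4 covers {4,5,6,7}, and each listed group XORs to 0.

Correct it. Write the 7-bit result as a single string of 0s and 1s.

1101001

s1 (pos 1,3,5,7): 1⊕0⊕0⊕0 = 1
s2 (pos 2,3,6,7): 1⊕0⊕0⊕0 = 1
s4 (pos 4,5,6,7): 1⊕0⊕0⊕0 = 1
Syndrome s4…s1 = 111 → error at position 7.
Flip position 7: 1101000 → 1101001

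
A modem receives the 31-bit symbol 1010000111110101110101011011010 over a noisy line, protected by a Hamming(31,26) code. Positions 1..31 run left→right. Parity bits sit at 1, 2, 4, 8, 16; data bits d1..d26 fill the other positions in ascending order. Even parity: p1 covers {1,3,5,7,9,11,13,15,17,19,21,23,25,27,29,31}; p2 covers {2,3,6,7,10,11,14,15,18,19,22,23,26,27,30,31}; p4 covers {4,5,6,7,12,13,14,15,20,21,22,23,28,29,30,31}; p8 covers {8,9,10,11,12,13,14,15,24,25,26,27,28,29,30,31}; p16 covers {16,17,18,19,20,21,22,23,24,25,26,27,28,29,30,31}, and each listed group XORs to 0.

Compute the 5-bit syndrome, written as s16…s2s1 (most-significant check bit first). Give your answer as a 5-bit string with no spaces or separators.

01001

s1 (pos 1,3,5,7,9,11,13,15,17,19,21,23,25,27,29,31): 1⊕1⊕0⊕0⊕1⊕1⊕0⊕0⊕1⊕0⊕0⊕0⊕1⊕1⊕0⊕0 = 1
s2 (pos 2,3,6,7,10,11,14,15,18,19,22,23,26,27,30,31): 0⊕1⊕0⊕0⊕1⊕1⊕1⊕0⊕1⊕0⊕1⊕0⊕0⊕1⊕1⊕0 = 0
s4 (pos 4,5,6,7,12,13,14,15,20,21,22,23,28,29,30,31): 0⊕0⊕0⊕0⊕1⊕0⊕1⊕0⊕1⊕0⊕1⊕0⊕1⊕0⊕1⊕0 = 0
s8 (pos 8,9,10,11,12,13,14,15,24,25,26,27,28,29,30,31): 1⊕1⊕1⊕1⊕1⊕0⊕1⊕0⊕1⊕1⊕0⊕1⊕1⊕0⊕1⊕0 = 1
s16 (pos 16,17,18,19,20,21,22,23,24,25,26,27,28,29,30,31): 1⊕1⊕1⊕0⊕1⊕0⊕1⊕0⊕1⊕1⊕0⊕1⊕1⊕0⊕1⊕0 = 0
Syndrome s16…s1 = 01001 → error at position 9.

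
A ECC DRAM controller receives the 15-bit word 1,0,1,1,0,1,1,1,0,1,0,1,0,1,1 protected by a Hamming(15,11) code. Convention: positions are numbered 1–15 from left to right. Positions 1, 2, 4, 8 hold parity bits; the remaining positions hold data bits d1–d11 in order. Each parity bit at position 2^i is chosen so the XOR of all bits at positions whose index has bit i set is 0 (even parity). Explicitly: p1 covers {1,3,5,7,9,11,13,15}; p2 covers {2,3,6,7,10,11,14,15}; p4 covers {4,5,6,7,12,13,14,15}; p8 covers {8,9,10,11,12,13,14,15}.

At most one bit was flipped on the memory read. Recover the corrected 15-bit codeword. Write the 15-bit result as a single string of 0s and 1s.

s1 (pos 1,3,5,7,9,11,13,15): 1⊕1⊕0⊕1⊕0⊕0⊕0⊕1 = 0
s2 (pos 2,3,6,7,10,11,14,15): 0⊕1⊕1⊕1⊕1⊕0⊕1⊕1 = 0
s4 (pos 4,5,6,7,12,13,14,15): 1⊕0⊕1⊕1⊕1⊕0⊕1⊕1 = 0
s8 (pos 8,9,10,11,12,13,14,15): 1⊕0⊕1⊕0⊕1⊕0⊕1⊕1 = 1
Syndrome s8…s1 = 1000 → error at position 8.
Flip position 8: 101101110101011 → 101101100101011

101101100101011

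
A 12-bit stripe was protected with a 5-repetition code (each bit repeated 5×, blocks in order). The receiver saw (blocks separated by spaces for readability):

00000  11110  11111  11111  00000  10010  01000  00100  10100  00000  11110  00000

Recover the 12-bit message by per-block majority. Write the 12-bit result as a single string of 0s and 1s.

Block 1 (00000): 0 ones → 0
Block 2 (11110): 4 ones → 1
Block 3 (11111): 5 ones → 1
Block 4 (11111): 5 ones → 1
Block 5 (00000): 0 ones → 0
Block 6 (10010): 2 ones → 0
Block 7 (01000): 1 one → 0
Block 8 (00100): 1 one → 0
Block 9 (10100): 2 ones → 0
Block 10 (00000): 0 ones → 0
Block 11 (11110): 4 ones → 1
Block 12 (00000): 0 ones → 0

011100000010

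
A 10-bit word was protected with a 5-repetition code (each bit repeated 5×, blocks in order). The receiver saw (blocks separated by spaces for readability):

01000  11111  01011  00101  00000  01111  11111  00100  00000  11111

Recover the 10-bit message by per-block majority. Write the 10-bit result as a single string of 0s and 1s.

Block 1 (01000): 1 one → 0
Block 2 (11111): 5 ones → 1
Block 3 (01011): 3 ones → 1
Block 4 (00101): 2 ones → 0
Block 5 (00000): 0 ones → 0
Block 6 (01111): 4 ones → 1
Block 7 (11111): 5 ones → 1
Block 8 (00100): 1 one → 0
Block 9 (00000): 0 ones → 0
Block 10 (11111): 5 ones → 1

0110011001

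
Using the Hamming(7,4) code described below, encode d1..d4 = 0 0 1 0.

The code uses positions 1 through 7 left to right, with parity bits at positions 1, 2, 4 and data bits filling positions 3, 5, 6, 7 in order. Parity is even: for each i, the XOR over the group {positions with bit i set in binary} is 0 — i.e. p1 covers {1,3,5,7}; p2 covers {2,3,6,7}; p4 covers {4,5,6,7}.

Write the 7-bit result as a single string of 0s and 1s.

Place data at non-parity positions: p1 p2 0 p4 0 1 0
p1 (pos 1,3,5,7): XOR of data positions = 0⊕0⊕0 = 0
p2 (pos 2,3,6,7): XOR of data positions = 0⊕1⊕0 = 1
p4 (pos 4,5,6,7): XOR of data positions = 0⊕1⊕0 = 1
Codeword: 0101010

0101010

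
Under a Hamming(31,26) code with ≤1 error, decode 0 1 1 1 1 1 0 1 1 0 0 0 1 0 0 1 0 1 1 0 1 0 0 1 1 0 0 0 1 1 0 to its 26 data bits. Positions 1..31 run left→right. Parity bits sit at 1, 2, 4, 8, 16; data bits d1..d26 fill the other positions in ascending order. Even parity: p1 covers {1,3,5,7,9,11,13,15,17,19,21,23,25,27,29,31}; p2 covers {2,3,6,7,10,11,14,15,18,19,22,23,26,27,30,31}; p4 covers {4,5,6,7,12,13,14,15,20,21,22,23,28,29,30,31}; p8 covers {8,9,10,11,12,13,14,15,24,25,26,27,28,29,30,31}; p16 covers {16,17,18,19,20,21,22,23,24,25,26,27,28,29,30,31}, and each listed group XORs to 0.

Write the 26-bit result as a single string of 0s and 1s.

11101001100011010011000110

s1 (pos 1,3,5,7,9,11,13,15,17,19,21,23,25,27,29,31): 0⊕1⊕1⊕0⊕1⊕0⊕1⊕0⊕0⊕1⊕1⊕0⊕1⊕0⊕1⊕0 = 0
s2 (pos 2,3,6,7,10,11,14,15,18,19,22,23,26,27,30,31): 1⊕1⊕1⊕0⊕0⊕0⊕0⊕0⊕1⊕1⊕0⊕0⊕0⊕0⊕1⊕0 = 0
s4 (pos 4,5,6,7,12,13,14,15,20,21,22,23,28,29,30,31): 1⊕1⊕1⊕0⊕0⊕1⊕0⊕0⊕0⊕1⊕0⊕0⊕0⊕1⊕1⊕0 = 1
s8 (pos 8,9,10,11,12,13,14,15,24,25,26,27,28,29,30,31): 1⊕1⊕0⊕0⊕0⊕1⊕0⊕0⊕1⊕1⊕0⊕0⊕0⊕1⊕1⊕0 = 1
s16 (pos 16,17,18,19,20,21,22,23,24,25,26,27,28,29,30,31): 1⊕0⊕1⊕1⊕0⊕1⊕0⊕0⊕1⊕1⊕0⊕0⊕0⊕1⊕1⊕0 = 0
Syndrome s16…s1 = 01100 → error at position 12.
Flip position 12: 0111110110001001011010011000110 → 0111110110011001011010011000110
Read data bits from positions 3,5,6,7,9,10,11,12,13,14,15,17,18,19,20,21,22,23,24,25,26,27,28,29,30,31: 11101001100011010011000110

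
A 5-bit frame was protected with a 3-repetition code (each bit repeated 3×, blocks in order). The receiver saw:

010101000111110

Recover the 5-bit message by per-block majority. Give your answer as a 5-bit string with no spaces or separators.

01011

Block 1 (010): 1 one → 0
Block 2 (101): 2 ones → 1
Block 3 (000): 0 ones → 0
Block 4 (111): 3 ones → 1
Block 5 (110): 2 ones → 1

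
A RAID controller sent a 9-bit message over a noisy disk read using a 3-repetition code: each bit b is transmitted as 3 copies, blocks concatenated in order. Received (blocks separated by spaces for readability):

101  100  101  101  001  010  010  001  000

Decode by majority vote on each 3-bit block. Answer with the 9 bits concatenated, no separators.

101100000

Block 1 (101): 2 ones → 1
Block 2 (100): 1 one → 0
Block 3 (101): 2 ones → 1
Block 4 (101): 2 ones → 1
Block 5 (001): 1 one → 0
Block 6 (010): 1 one → 0
Block 7 (010): 1 one → 0
Block 8 (001): 1 one → 0
Block 9 (000): 0 ones → 0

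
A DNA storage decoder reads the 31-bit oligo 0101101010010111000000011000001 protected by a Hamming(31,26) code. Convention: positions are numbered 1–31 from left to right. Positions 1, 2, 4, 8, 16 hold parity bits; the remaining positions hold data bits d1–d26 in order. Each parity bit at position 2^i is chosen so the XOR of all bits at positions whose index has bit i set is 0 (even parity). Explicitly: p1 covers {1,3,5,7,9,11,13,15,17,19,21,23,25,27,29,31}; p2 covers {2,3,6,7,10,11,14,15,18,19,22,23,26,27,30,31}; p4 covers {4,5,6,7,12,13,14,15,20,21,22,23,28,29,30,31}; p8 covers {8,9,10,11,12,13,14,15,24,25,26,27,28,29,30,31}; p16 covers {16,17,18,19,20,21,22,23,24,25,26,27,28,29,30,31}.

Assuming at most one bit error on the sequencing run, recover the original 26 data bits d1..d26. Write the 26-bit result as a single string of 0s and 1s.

s1 (pos 1,3,5,7,9,11,13,15,17,19,21,23,25,27,29,31): 0⊕0⊕1⊕1⊕1⊕0⊕0⊕1⊕0⊕0⊕0⊕0⊕1⊕0⊕0⊕1 = 0
s2 (pos 2,3,6,7,10,11,14,15,18,19,22,23,26,27,30,31): 1⊕0⊕0⊕1⊕0⊕0⊕1⊕1⊕0⊕0⊕0⊕0⊕0⊕0⊕0⊕1 = 1
s4 (pos 4,5,6,7,12,13,14,15,20,21,22,23,28,29,30,31): 1⊕1⊕0⊕1⊕1⊕0⊕1⊕1⊕0⊕0⊕0⊕0⊕0⊕0⊕0⊕1 = 1
s8 (pos 8,9,10,11,12,13,14,15,24,25,26,27,28,29,30,31): 0⊕1⊕0⊕0⊕1⊕0⊕1⊕1⊕1⊕1⊕0⊕0⊕0⊕0⊕0⊕1 = 1
s16 (pos 16,17,18,19,20,21,22,23,24,25,26,27,28,29,30,31): 1⊕0⊕0⊕0⊕0⊕0⊕0⊕0⊕1⊕1⊕0⊕0⊕0⊕0⊕0⊕1 = 0
Syndrome s16…s1 = 01110 → error at position 14.
Flip position 14: 0101101010010111000000011000001 → 0101101010010011000000011000001
Read data bits from positions 3,5,6,7,9,10,11,12,13,14,15,17,18,19,20,21,22,23,24,25,26,27,28,29,30,31: 01011001001000000011000001

01011001001000000011000001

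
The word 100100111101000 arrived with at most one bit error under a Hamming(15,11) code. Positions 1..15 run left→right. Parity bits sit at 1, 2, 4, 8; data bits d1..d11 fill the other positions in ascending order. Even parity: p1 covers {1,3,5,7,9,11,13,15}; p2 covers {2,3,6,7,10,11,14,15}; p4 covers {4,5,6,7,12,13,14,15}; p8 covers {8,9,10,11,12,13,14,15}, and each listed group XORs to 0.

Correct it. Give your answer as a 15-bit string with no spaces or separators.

s1 (pos 1,3,5,7,9,11,13,15): 1⊕0⊕0⊕1⊕1⊕0⊕0⊕0 = 1
s2 (pos 2,3,6,7,10,11,14,15): 0⊕0⊕0⊕1⊕1⊕0⊕0⊕0 = 0
s4 (pos 4,5,6,7,12,13,14,15): 1⊕0⊕0⊕1⊕1⊕0⊕0⊕0 = 1
s8 (pos 8,9,10,11,12,13,14,15): 1⊕1⊕1⊕0⊕1⊕0⊕0⊕0 = 0
Syndrome s8…s1 = 0101 → error at position 5.
Flip position 5: 100100111101000 → 100110111101000

100110111101000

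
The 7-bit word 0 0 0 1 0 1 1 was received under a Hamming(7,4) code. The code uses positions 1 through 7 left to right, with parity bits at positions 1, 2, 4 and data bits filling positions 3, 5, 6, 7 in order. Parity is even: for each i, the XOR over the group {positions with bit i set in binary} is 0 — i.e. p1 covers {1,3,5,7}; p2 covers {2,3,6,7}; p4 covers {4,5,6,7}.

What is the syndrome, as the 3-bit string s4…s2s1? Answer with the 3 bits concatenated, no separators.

101

s1 (pos 1,3,5,7): 0⊕0⊕0⊕1 = 1
s2 (pos 2,3,6,7): 0⊕0⊕1⊕1 = 0
s4 (pos 4,5,6,7): 1⊕0⊕1⊕1 = 1
Syndrome s4…s1 = 101 → error at position 5.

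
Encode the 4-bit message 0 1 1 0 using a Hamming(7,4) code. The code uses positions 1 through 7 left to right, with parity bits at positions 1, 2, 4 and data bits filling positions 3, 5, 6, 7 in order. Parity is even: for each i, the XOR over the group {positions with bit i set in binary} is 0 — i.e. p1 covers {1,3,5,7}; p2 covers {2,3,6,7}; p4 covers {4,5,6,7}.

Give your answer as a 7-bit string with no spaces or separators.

Place data at non-parity positions: p1 p2 0 p4 1 1 0
p1 (pos 1,3,5,7): XOR of data positions = 0⊕1⊕0 = 1
p2 (pos 2,3,6,7): XOR of data positions = 0⊕1⊕0 = 1
p4 (pos 4,5,6,7): XOR of data positions = 1⊕1⊕0 = 0
Codeword: 1100110

1100110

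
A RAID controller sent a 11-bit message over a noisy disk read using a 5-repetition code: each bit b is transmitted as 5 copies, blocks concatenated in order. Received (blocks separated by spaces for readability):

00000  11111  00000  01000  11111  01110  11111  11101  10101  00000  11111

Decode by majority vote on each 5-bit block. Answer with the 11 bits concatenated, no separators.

01001111101

Block 1 (00000): 0 ones → 0
Block 2 (11111): 5 ones → 1
Block 3 (00000): 0 ones → 0
Block 4 (01000): 1 one → 0
Block 5 (11111): 5 ones → 1
Block 6 (01110): 3 ones → 1
Block 7 (11111): 5 ones → 1
Block 8 (11101): 4 ones → 1
Block 9 (10101): 3 ones → 1
Block 10 (00000): 0 ones → 0
Block 11 (11111): 5 ones → 1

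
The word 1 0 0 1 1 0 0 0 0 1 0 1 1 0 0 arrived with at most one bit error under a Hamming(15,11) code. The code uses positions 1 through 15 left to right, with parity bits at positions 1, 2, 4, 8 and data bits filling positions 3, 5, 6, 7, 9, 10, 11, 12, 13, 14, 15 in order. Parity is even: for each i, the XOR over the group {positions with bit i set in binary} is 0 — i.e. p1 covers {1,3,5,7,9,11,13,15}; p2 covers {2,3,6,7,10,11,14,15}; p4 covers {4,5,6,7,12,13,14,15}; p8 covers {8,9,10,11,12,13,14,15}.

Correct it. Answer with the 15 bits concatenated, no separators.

100110000111100

s1 (pos 1,3,5,7,9,11,13,15): 1⊕0⊕1⊕0⊕0⊕0⊕1⊕0 = 1
s2 (pos 2,3,6,7,10,11,14,15): 0⊕0⊕0⊕0⊕1⊕0⊕0⊕0 = 1
s4 (pos 4,5,6,7,12,13,14,15): 1⊕1⊕0⊕0⊕1⊕1⊕0⊕0 = 0
s8 (pos 8,9,10,11,12,13,14,15): 0⊕0⊕1⊕0⊕1⊕1⊕0⊕0 = 1
Syndrome s8…s1 = 1011 → error at position 11.
Flip position 11: 100110000101100 → 100110000111100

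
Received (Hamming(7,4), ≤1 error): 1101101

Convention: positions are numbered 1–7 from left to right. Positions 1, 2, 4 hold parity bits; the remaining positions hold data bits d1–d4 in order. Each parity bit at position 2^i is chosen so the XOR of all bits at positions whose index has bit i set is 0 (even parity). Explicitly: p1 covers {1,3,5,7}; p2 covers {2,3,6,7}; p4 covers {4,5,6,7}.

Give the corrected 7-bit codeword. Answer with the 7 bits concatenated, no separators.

s1 (pos 1,3,5,7): 1⊕0⊕1⊕1 = 1
s2 (pos 2,3,6,7): 1⊕0⊕0⊕1 = 0
s4 (pos 4,5,6,7): 1⊕1⊕0⊕1 = 1
Syndrome s4…s1 = 101 → error at position 5.
Flip position 5: 1101101 → 1101001

1101001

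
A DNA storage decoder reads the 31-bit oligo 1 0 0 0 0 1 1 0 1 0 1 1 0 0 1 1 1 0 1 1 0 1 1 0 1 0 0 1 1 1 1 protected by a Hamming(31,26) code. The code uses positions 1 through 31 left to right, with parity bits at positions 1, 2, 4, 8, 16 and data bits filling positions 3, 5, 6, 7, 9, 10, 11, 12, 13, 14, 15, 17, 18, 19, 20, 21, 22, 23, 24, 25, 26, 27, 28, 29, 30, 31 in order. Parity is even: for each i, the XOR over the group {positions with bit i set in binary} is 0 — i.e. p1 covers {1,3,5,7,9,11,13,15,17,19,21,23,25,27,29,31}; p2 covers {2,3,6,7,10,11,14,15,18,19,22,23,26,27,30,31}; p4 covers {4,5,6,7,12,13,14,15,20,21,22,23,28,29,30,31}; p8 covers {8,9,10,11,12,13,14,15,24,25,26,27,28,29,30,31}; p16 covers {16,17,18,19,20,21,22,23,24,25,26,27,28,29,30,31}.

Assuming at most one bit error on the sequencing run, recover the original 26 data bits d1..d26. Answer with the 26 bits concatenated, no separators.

s1 (pos 1,3,5,7,9,11,13,15,17,19,21,23,25,27,29,31): 1⊕0⊕0⊕1⊕1⊕1⊕0⊕1⊕1⊕1⊕0⊕1⊕1⊕0⊕1⊕1 = 1
s2 (pos 2,3,6,7,10,11,14,15,18,19,22,23,26,27,30,31): 0⊕0⊕1⊕1⊕0⊕1⊕0⊕1⊕0⊕1⊕1⊕1⊕0⊕0⊕1⊕1 = 1
s4 (pos 4,5,6,7,12,13,14,15,20,21,22,23,28,29,30,31): 0⊕0⊕1⊕1⊕1⊕0⊕0⊕1⊕1⊕0⊕1⊕1⊕1⊕1⊕1⊕1 = 1
s8 (pos 8,9,10,11,12,13,14,15,24,25,26,27,28,29,30,31): 0⊕1⊕0⊕1⊕1⊕0⊕0⊕1⊕0⊕1⊕0⊕0⊕1⊕1⊕1⊕1 = 1
s16 (pos 16,17,18,19,20,21,22,23,24,25,26,27,28,29,30,31): 1⊕1⊕0⊕1⊕1⊕0⊕1⊕1⊕0⊕1⊕0⊕0⊕1⊕1⊕1⊕1 = 1
Syndrome s16…s1 = 11111 → error at position 31.
Flip position 31: 1000011010110011101101101001111 → 1000011010110011101101101001110
Read data bits from positions 3,5,6,7,9,10,11,12,13,14,15,17,18,19,20,21,22,23,24,25,26,27,28,29,30,31: 00111011001101101101001110

00111011001101101101001110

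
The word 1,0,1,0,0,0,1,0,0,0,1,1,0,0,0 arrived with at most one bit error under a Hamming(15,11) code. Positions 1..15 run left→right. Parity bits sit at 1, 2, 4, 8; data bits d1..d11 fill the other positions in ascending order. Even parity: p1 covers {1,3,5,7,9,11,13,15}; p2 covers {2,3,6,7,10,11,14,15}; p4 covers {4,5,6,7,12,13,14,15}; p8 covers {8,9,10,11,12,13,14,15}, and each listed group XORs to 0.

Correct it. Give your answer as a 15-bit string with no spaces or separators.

s1 (pos 1,3,5,7,9,11,13,15): 1⊕1⊕0⊕1⊕0⊕1⊕0⊕0 = 0
s2 (pos 2,3,6,7,10,11,14,15): 0⊕1⊕0⊕1⊕0⊕1⊕0⊕0 = 1
s4 (pos 4,5,6,7,12,13,14,15): 0⊕0⊕0⊕1⊕1⊕0⊕0⊕0 = 0
s8 (pos 8,9,10,11,12,13,14,15): 0⊕0⊕0⊕1⊕1⊕0⊕0⊕0 = 0
Syndrome s8…s1 = 0010 → error at position 2.
Flip position 2: 101000100011000 → 111000100011000

111000100011000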